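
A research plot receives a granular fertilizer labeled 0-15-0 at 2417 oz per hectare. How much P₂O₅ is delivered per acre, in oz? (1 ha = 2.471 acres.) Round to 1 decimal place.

P₂O₅ per hectare = 2417 × 15% = 362.55 oz.
Convert to per acre: 362.55 × 0.404694 = 146.722 oz.

146.7 oz P₂O₅ per acre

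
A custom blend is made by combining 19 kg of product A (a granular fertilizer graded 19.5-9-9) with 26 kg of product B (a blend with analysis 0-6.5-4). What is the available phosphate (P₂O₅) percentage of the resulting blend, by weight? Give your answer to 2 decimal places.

7.56% P₂O₅

Total mass = 19 + 26 = 45 kg.
P₂O₅ mass = 9%×19 + 6.5%×26 = 3.4 kg.
% P₂O₅ = 3.4 / 45 = 7.55556%.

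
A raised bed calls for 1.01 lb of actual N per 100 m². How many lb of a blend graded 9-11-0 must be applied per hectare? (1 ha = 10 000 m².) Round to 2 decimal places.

1122.22 lb of product per hectare

Product per 100 m² = 1.01 / 9% = 11.2222 lb.
Convert to per hectare: 11.2222 × 100 = 1122.222 lb.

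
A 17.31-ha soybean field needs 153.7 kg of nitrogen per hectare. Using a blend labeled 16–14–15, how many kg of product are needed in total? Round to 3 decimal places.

16628.419 kg

Product per hectare = 153.7 / 16% = 960.625 kg.
Total product = 960.625 × 17.31 = 16628.4187 kg.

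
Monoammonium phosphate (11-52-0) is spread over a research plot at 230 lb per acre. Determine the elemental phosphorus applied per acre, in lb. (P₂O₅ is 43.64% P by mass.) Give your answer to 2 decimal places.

52.19 lb P per acre

P₂O₅ per acre = 230 × 52% = 119.6 lb.
Elemental P = 119.6 × 0.4364 = 52.1934 lb per acre.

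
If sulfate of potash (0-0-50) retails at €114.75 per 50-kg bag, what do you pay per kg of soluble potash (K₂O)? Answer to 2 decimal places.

K₂O in bag = 50 × 50% = 25 kg.
Cost per kg K₂O = €114.75 / 25 = €4.5900.

€4.59 per kg K₂O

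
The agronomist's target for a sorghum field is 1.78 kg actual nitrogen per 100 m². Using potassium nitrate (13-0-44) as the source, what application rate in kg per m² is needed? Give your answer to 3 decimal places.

Product per 100 m² = 1.78 / 13% = 13.6923 kg.
Convert to per m²: 13.6923 × 0.01 = 0.136923 kg.

0.137 kg of product per sq m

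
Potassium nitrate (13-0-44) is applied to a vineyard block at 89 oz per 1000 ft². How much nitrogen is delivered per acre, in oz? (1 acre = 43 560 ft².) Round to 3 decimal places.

503.989 oz N per acre

nitrogen per 1000 ft² = 89 × 13% = 11.57 oz.
Convert to per acre: 11.57 × 43.56 = 503.9892 oz.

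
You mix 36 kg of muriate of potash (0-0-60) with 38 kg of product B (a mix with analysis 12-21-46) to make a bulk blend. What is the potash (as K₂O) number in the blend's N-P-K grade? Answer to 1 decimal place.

Total mass = 36 + 38 = 74 kg.
K₂O mass = 60%×36 + 46%×38 = 39.08 kg.
% K₂O = 39.08 / 74 = 52.8108%.

52.8% K₂O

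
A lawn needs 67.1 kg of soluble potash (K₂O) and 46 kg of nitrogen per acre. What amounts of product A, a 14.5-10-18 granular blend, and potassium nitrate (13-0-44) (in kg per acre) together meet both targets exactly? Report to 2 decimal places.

Per-acre balance (a = product A, b = potassium nitrate):
K₂O: 0.18·a + 0.44·b = 67.1
N: 0.145·a + 0.13·b = 46
Solving simultaneously: a = 285.074, b = 35.8787.

285.07 kg product A, 35.88 kg potassium nitrate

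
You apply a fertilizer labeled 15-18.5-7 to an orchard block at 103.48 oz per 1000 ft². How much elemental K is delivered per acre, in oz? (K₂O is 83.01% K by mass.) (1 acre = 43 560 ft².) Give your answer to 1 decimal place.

261.9 oz K per acre

K₂O per 1000 ft² = 103.48 × 7% = 7.2436 oz.
Elemental K = 7.2436 × 0.8301 = 6.01291 oz per 1000 ft².
Convert to per acre: 6.01291 × 43.56 = 261.922 oz.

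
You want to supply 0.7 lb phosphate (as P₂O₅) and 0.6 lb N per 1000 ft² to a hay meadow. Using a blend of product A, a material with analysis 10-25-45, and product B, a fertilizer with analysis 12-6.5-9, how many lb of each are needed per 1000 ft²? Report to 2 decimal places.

1.91 lb product A, 3.40 lb product B

With a, b = lb per 1000 ft² of product A and product B:
P₂O₅: 0.25·a + 0.065·b = 0.7
N: 0.1·a + 0.12·b = 0.6
Eliminate b: (row1) − 0.065/0.12·(row2) → 0.195833·a = 0.375, so a = 1.91489.
Then b = (0.6 − 0.1·1.91489) / 0.12 = 3.40426.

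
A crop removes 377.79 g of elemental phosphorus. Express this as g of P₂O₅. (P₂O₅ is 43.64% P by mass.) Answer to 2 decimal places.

P₂O₅ = 377.79 / 0.4364 = 865.697 g.

865.70 g P₂O₅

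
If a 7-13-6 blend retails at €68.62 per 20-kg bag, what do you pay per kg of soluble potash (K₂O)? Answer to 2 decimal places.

€57.18 per kg K₂O

K₂O in bag = 20 × 6% = 1.2 kg.
Cost per kg K₂O = €68.62 / 1.2 = €57.1833.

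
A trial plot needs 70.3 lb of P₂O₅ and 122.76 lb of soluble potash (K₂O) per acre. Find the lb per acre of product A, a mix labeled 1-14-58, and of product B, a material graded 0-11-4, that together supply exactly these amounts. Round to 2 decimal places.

Per-acre balance (a = product A, b = product B):
P₂O₅: 0.14·a + 0.11·b = 70.3
K₂O: 0.58·a + 0.04·b = 122.76
Solving simultaneously: a = 183.704, b = 405.285.

183.70 lb product A, 405.29 lb product B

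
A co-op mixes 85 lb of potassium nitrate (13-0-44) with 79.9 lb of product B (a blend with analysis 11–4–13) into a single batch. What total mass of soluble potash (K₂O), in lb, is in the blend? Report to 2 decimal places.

K₂O mass = 44%×85 + 13%×79.9 = 47.787 lb.

47.79 lb K₂O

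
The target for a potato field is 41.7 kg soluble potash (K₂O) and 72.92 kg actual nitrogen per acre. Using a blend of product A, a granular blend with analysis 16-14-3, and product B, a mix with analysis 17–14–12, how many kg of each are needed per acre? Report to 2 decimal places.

Let a = kg of product A, b = kg of product B (per acre).
K₂O: 0.03·a + 0.12·b = 41.7
N: 0.16·a + 0.17·b = 72.92
Eliminate b: (row1) − 0.12/0.17·(row2) → -0.0829412·a = -9.77294, so a = 117.8298.
Then b = (72.92 − 0.16·117.8298) / 0.17 = 318.043.

117.83 kg product A, 318.04 kg product B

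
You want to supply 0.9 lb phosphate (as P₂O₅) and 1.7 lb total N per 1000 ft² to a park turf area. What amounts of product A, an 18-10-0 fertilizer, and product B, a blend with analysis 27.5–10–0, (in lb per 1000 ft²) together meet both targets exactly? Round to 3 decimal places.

8.158 lb product A, 0.842 lb product B

Per-1000 ft² balance (a = product A, b = product B):
P₂O₅: 0.1·a + 0.1·b = 0.9
N: 0.18·a + 0.275·b = 1.7
From row1: a = (0.9 − 0.1·b) / 0.1.
Into row2: 0.18·(0.9 − 0.1·b)/0.1 + 0.275·b = 1.7 → b = 0.842105, a = 8.15789.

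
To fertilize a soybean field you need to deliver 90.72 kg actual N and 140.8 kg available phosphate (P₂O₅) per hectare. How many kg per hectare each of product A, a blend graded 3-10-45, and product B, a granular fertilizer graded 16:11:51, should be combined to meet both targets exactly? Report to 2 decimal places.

Per-hectare balance (a = product A, b = product B):
N: 0.03·a + 0.16·b = 90.72
P₂O₅: 0.1·a + 0.11·b = 140.8
Solving simultaneously: a = 988.094, b = 381.732.

988.09 kg product A, 381.73 kg product B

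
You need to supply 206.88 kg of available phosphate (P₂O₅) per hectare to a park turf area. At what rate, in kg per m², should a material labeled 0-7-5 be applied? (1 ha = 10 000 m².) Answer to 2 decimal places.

0.30 kg of product per sq m

Product per hectare = 206.88 / 7% = 2955.43 kg.
Convert to per m²: 2955.43 × 0.0001 = 0.295543 kg.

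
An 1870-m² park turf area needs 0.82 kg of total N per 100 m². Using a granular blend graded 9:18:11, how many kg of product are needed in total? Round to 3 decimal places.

Product per 100 m² = 0.82 / 9% = 9.11111 kg.
Total product = 9.11111 × 1870 / 100 = 170.3778 kg.

170.378 kg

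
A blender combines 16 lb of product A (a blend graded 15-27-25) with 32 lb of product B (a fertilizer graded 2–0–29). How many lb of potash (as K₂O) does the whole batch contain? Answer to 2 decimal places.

K₂O mass = 25%×16 + 29%×32 = 13.28 lb.

13.28 lb K₂O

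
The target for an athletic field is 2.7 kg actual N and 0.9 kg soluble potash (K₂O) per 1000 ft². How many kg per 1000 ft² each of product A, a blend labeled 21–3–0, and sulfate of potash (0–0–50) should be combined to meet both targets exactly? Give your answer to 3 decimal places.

Let a = kg of product A, b = kg of sulfate of potash (per 1000 ft²).
N: 0.21·a + 0·b = 2.7
K₂O: 0·a + 0.5·b = 0.9
Solving simultaneously: a = 12.8571, b = 1.8.

12.857 kg product A, 1.800 kg sulfate of potash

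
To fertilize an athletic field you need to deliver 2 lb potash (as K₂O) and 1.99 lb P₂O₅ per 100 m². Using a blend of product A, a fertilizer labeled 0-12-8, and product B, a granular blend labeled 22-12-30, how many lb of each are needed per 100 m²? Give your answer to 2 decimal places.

13.52 lb product A, 3.06 lb product B

Let a = lb of product A, b = lb of product B (per 100 m²).
K₂O: 0.08·a + 0.3·b = 2
P₂O₅: 0.12·a + 0.12·b = 1.99
Eliminate b: (row1) − 0.3/0.12·(row2) → -0.22·a = -2.975, so a = 13.5227.
Then b = (1.99 − 0.12·13.5227) / 0.12 = 3.06061.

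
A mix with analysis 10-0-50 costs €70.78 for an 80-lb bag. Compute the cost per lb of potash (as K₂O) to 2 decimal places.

K₂O in bag = 80 × 50% = 40 lb.
Cost per lb K₂O = €70.78 / 40 = €1.7695.

€1.77 per lb K₂O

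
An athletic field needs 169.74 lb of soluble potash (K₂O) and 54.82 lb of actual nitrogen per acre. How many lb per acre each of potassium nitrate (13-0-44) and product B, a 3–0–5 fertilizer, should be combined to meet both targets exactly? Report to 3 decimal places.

Let a = lb of potassium nitrate, b = lb of product B (per acre).
K₂O: 0.44·a + 0.05·b = 169.74
N: 0.13·a + 0.03·b = 54.82
Eliminate b: (row1) − 0.05/0.03·(row2) → 0.223333·a = 78.3733, so a = 350.9254.
Then b = (54.82 − 0.13·350.9254) / 0.03 = 306.6567.

350.925 lb potassium nitrate, 306.657 lb product B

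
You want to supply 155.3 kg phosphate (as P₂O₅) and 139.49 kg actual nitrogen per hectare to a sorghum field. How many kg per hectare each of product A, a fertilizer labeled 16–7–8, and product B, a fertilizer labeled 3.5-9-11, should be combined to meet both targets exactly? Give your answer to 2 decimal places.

595.70 kg product A, 1262.23 kg product B

Per-hectare balance (a = product A, b = product B):
P₂O₅: 0.07·a + 0.09·b = 155.3
N: 0.16·a + 0.035·b = 139.49
Eliminate a: (row1) − 0.07/0.16·(row2) → 0.0746875·b = 94.2731, so b = 1262.234.
Back-substitute: a = (155.3 − 0.09·1262.234) / 0.07 = 595.699.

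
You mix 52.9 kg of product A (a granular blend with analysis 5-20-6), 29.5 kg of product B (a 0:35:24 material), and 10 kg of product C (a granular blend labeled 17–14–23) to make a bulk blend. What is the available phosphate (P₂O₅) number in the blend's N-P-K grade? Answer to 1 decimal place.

Total mass = 52.9 + 29.5 + 10 = 92.4 kg.
P₂O₅ mass = 20%×52.9 + 35%×29.5 + 14%×10 = 22.305 kg.
% P₂O₅ = 22.305 / 92.4 = 24.1396%.

24.1% P₂O₅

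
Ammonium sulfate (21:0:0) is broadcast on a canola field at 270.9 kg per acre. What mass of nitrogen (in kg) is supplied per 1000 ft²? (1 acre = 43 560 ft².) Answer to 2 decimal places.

nitrogen per acre = 270.9 × 21% = 56.889 kg.
Convert to per 1000 ft²: 56.889 × 0.0229568 = 1.30599 kg.

1.31 kg N per thousand sq ft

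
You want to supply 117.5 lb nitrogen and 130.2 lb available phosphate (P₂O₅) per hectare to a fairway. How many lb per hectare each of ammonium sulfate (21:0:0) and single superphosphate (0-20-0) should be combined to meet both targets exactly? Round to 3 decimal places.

559.524 lb ammonium sulfate, 651.000 lb single superphosphate

Per-hectare balance (a = ammonium sulfate, b = single superphosphate):
N: 0.21·a + 0·b = 117.5
P₂O₅: 0·a + 0.2·b = 130.2
Solving simultaneously: a = 559.5238, b = 651.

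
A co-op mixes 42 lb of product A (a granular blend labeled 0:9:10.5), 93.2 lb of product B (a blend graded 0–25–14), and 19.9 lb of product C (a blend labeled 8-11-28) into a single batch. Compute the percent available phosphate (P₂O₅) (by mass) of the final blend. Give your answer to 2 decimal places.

18.87% P₂O₅

Total mass = 42 + 93.2 + 19.9 = 155.1 lb.
P₂O₅ mass = 9%×42 + 25%×93.2 + 11%×19.9 = 29.269 lb.
% P₂O₅ = 29.269 / 155.1 = 18.8711%.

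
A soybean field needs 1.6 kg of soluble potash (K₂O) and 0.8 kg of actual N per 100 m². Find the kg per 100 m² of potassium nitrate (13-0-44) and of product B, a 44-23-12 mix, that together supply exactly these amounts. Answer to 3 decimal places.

Per-100 m² balance (a = potassium nitrate, b = product B):
K₂O: 0.44·a + 0.12·b = 1.6
N: 0.13·a + 0.44·b = 0.8
Eliminate b: (row1) − 0.12/0.44·(row2) → 0.404545·a = 1.38182, so a = 3.41573.
Then b = (0.8 − 0.13·3.41573) / 0.44 = 0.808989.

3.416 kg potassium nitrate, 0.809 kg product B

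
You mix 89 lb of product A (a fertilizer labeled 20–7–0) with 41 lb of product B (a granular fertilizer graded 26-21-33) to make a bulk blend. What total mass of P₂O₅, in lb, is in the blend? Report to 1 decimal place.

P₂O₅ mass = 7%×89 + 21%×41 = 14.84 lb.

14.8 lb P₂O₅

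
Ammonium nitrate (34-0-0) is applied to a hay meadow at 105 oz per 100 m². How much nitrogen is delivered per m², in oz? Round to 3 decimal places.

nitrogen per 100 m² = 105 × 34% = 35.7 oz.
Convert to per m²: 35.7 × 0.01 = 0.357 oz.

0.357 oz N per sq m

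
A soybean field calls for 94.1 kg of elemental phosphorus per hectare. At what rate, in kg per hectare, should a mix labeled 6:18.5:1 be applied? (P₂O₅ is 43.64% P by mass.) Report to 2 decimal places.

1165.56 kg of product per hectare

As P₂O₅: 94.1 / 0.4364 = 215.628 kg per hectare.
Product per hectare = 215.628 / 18.5% = 1165.556 kg.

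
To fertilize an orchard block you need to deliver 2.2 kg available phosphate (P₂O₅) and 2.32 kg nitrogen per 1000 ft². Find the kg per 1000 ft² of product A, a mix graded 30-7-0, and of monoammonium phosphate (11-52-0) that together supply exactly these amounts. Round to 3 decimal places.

6.503 kg product A, 3.355 kg monoammonium phosphate

With a, b = kg per 1000 ft² of product A and monoammonium phosphate:
P₂O₅: 0.07·a + 0.52·b = 2.2
N: 0.3·a + 0.11·b = 2.32
Solving simultaneously: a = 6.50303, b = 3.35536.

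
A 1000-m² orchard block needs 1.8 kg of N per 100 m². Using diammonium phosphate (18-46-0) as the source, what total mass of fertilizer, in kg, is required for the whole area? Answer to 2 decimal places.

Product per 100 m² = 1.8 / 18% = 10 kg.
Total product = 10 × 1000 / 100 = 100 kg.

100.00 kg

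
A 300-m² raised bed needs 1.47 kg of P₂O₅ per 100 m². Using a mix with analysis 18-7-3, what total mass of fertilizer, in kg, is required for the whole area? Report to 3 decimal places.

Product per 100 m² = 1.47 / 7% = 21 kg.
Total product = 21 × 300 / 100 = 63 kg.

63.000 kg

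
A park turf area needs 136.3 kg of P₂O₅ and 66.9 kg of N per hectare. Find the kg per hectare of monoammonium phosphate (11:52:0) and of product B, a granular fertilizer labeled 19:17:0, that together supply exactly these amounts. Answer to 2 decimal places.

181.32 kg monoammonium phosphate, 247.13 kg product B

Let a = kg of monoammonium phosphate, b = kg of product B (per hectare).
P₂O₅: 0.52·a + 0.17·b = 136.3
N: 0.11·a + 0.19·b = 66.9
Eliminate b: (row1) − 0.17/0.19·(row2) → 0.421579·a = 76.4421, so a = 181.323.
Then b = (66.9 − 0.11·181.323) / 0.19 = 247.129.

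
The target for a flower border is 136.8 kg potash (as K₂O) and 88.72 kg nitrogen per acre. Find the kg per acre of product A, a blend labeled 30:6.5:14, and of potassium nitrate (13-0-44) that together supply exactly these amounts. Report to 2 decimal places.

With a, b = kg per acre of product A and potassium nitrate:
K₂O: 0.14·a + 0.44·b = 136.8
N: 0.3·a + 0.13·b = 88.72
From row1: a = (136.8 − 0.44·b) / 0.14.
Into row2: 0.3·(136.8 − 0.44·b)/0.14 + 0.13·b = 88.72 → b = 251.487, a = 186.756.

186.76 kg product A, 251.49 kg potassium nitrate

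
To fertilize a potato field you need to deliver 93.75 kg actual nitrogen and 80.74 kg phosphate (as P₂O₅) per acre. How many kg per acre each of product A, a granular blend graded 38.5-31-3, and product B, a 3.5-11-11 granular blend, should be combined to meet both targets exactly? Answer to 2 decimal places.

Let a = kg of product A, b = kg of product B (per acre).
N: 0.385·a + 0.035·b = 93.75
P₂O₅: 0.31·a + 0.11·b = 80.74
From row1: a = (93.75 − 0.035·b) / 0.385.
Into row2: 0.31·(93.75 − 0.035·b)/0.385 + 0.11·b = 80.74 → b = 64.2032, a = 237.6698.

237.67 kg product A, 64.20 kg product B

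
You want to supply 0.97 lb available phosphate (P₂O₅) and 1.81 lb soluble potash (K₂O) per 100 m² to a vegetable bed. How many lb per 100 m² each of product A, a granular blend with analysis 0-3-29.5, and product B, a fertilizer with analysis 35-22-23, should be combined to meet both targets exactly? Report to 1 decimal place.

Let a = lb of product A, b = lb of product B (per 100 m²).
P₂O₅: 0.03·a + 0.22·b = 0.97
K₂O: 0.295·a + 0.23·b = 1.81
From row1: a = (0.97 − 0.22·b) / 0.03.
Into row2: 0.295·(0.97 − 0.22·b)/0.03 + 0.23·b = 1.81 → b = 3.99741, a = 3.01897.

3.0 lb product A, 4.0 lb product B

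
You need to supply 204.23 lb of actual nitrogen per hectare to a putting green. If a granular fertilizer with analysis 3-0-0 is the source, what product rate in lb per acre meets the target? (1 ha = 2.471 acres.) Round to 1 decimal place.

2755.0 lb of product per acre

Product per hectare = 204.23 / 3% = 6807.67 lb.
Convert to per acre: 6807.67 × 0.404694 = 2755.02 lb.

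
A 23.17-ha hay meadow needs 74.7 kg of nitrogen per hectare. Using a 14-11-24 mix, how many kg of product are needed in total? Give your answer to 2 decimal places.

Product per hectare = 74.7 / 14% = 533.571 kg.
Total product = 533.571 × 23.17 = 12362.85 kg.

12362.85 kg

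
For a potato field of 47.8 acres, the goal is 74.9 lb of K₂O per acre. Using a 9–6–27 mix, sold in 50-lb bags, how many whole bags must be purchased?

266 bags

Product per acre = 74.9 / 27% = 277.407 lb.
Total product = 277.407 × 47.8 = 13260.1 lb.
Bags = ⌈13260.1 / 50⌉ = 266.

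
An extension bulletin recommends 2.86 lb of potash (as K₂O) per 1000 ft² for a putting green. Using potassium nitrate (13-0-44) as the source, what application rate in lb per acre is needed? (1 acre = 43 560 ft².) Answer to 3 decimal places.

Product per 1000 ft² = 2.86 / 44% = 6.5 lb.
Convert to per acre: 6.5 × 43.56 = 283.14 lb.

283.140 lb of product per acre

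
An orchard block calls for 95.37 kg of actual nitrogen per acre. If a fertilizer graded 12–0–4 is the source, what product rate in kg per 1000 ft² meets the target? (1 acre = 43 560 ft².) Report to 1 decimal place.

Product per acre = 95.37 / 12% = 794.75 kg.
Convert to per 1000 ft²: 794.75 × 0.0229568 = 18.2449 kg.

18.2 kg of product per thousand sq ft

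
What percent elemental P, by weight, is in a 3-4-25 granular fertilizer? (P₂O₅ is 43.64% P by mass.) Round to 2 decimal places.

%P = 4 × 0.4364 = 1.7456%.

1.75% P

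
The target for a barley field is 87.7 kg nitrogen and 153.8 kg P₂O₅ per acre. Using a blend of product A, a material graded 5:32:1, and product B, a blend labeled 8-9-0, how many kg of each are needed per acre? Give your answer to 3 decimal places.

Per-acre balance (a = product A, b = product B):
N: 0.05·a + 0.08·b = 87.7
P₂O₅: 0.32·a + 0.09·b = 153.8
From row1: a = (87.7 − 0.08·b) / 0.05.
Into row2: 0.32·(87.7 − 0.08·b)/0.05 + 0.09·b = 153.8 → b = 965.5924, a = 209.0521.

209.052 kg product A, 965.592 kg product B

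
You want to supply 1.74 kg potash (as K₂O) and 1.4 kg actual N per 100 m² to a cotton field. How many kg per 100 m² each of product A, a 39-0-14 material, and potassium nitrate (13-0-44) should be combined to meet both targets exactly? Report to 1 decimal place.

2.5 kg product A, 3.1 kg potassium nitrate

With a, b = kg per 100 m² of product A and potassium nitrate:
K₂O: 0.14·a + 0.44·b = 1.74
N: 0.39·a + 0.13·b = 1.4
Eliminate a: (row1) − 0.14/0.39·(row2) → 0.393333·b = 1.23744, so b = 3.14602.
Back-substitute: a = (1.74 − 0.44·3.14602) / 0.14 = 2.54107.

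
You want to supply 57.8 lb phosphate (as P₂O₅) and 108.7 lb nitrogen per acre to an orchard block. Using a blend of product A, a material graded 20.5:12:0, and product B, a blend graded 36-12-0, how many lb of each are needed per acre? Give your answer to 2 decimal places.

Let a = lb of product A, b = lb of product B (per acre).
P₂O₅: 0.12·a + 0.12·b = 57.8
N: 0.205·a + 0.36·b = 108.7
From row1: a = (57.8 − 0.12·b) / 0.12.
Into row2: 0.205·(57.8 − 0.12·b)/0.12 + 0.36·b = 108.7 → b = 64.2473, a = 417.419.

417.42 lb product A, 64.25 lb product B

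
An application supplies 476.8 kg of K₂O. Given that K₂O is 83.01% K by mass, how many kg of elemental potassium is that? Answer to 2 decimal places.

K = 476.8 × 0.8301 = 395.792 kg.

395.79 kg K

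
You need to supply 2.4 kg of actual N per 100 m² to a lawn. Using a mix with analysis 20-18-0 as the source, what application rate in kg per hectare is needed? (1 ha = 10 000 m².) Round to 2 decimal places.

1200.00 kg of product per hectare

Product per 100 m² = 2.4 / 20% = 12 kg.
Convert to per hectare: 12 × 100 = 1200 kg.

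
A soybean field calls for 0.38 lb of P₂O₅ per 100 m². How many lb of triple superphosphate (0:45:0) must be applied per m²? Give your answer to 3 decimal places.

Product per 100 m² = 0.38 / 45% = 0.844444 lb.
Convert to per m²: 0.844444 × 0.01 = 0.00844444 lb.

0.008 lb of product per sq m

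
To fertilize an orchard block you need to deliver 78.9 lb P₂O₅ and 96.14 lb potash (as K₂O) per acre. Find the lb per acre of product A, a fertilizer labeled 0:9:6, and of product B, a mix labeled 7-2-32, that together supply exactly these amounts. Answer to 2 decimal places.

845.12 lb product A, 141.98 lb product B

Let a = lb of product A, b = lb of product B (per acre).
P₂O₅: 0.09·a + 0.02·b = 78.9
K₂O: 0.06·a + 0.32·b = 96.14
Eliminate b: (row1) − 0.02/0.32·(row2) → 0.08625·a = 72.8912, so a = 845.116.
Then b = (96.14 − 0.06·845.116) / 0.32 = 141.978.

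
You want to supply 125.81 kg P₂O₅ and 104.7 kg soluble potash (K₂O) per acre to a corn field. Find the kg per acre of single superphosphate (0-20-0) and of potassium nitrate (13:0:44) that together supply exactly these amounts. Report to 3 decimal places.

Per-acre balance (a = single superphosphate, b = potassium nitrate):
P₂O₅: 0.2·a + 0·b = 125.81
K₂O: 0·a + 0.44·b = 104.7
Solving simultaneously: a = 629.05, b = 237.9545.

629.050 kg single superphosphate, 237.955 kg potassium nitrate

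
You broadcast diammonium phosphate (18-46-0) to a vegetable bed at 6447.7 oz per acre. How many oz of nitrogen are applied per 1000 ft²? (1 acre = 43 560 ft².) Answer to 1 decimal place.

26.6 oz N per thousand sq ft

nitrogen per acre = 6447.7 × 18% = 1160.59 oz.
Convert to per 1000 ft²: 1160.59 × 0.0229568 = 26.6434 oz.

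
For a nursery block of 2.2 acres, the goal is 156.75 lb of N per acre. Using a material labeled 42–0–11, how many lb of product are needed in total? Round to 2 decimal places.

821.07 lb

Product per acre = 156.75 / 42% = 373.214 lb.
Total product = 373.214 × 2.2 = 821.071 lb.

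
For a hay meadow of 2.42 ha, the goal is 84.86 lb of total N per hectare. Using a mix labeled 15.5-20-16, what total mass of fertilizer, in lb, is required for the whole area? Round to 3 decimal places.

Product per hectare = 84.86 / 15.5% = 547.484 lb.
Total product = 547.484 × 2.42 = 1324.91097 lb.

1324.911 lb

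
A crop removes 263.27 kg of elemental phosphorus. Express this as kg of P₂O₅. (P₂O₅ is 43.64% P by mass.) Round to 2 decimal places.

603.28 kg P₂O₅

P₂O₅ = 263.27 / 0.4364 = 603.277 kg.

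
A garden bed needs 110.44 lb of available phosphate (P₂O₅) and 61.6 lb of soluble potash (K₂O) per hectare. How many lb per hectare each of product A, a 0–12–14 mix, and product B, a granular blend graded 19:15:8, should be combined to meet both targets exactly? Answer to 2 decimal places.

Let a = lb of product A, b = lb of product B (per hectare).
P₂O₅: 0.12·a + 0.15·b = 110.44
K₂O: 0.14·a + 0.08·b = 61.6
Eliminate b: (row1) − 0.15/0.08·(row2) → -0.1425·a = -5.06, so a = 35.5088.
Then b = (61.6 − 0.14·35.5088) / 0.08 = 707.8596.

35.51 lb product A, 707.86 lb product B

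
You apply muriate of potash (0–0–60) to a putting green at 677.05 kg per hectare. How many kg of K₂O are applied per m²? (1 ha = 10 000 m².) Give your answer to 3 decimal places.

0.041 kg K₂O per sq m

K₂O per hectare = 677.05 × 60% = 406.23 kg.
Convert to per m²: 406.23 × 0.0001 = 0.040623 kg.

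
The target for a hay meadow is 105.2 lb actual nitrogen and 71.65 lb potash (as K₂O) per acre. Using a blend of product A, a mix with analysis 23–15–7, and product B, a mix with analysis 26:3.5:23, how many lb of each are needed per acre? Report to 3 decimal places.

With a, b = lb per acre of product A and product B:
N: 0.23·a + 0.26·b = 105.2
K₂O: 0.07·a + 0.23·b = 71.65
Solving simultaneously: a = 160.4323, b = 262.6945.

160.432 lb product A, 262.695 lb product B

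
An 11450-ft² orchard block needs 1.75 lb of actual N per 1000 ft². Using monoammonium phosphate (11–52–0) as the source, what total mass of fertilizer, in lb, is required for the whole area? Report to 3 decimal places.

Product per 1000 ft² = 1.75 / 11% = 15.9091 lb.
Total product = 15.9091 × 11450 / 1000 = 182.1591 lb.

182.159 lb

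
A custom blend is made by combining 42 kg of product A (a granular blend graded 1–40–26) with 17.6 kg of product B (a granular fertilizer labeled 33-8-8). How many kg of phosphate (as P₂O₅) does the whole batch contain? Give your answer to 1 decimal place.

18.2 kg P₂O₅

P₂O₅ mass = 40%×42 + 8%×17.6 = 18.208 kg.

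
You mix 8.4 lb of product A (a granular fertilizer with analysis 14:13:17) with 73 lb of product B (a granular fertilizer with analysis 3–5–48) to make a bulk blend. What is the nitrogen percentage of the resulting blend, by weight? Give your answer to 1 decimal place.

4.1% N

Total mass = 8.4 + 73 = 81.4 lb.
N mass = 14%×8.4 + 3%×73 = 3.366 lb.
% N = 3.366 / 81.4 = 4.13514%.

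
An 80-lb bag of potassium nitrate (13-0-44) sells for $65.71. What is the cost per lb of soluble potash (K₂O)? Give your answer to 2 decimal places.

$1.87 per lb K₂O

K₂O in bag = 80 × 44% = 35.2 lb.
Cost per lb K₂O = $65.71 / 35.2 = $1.8668.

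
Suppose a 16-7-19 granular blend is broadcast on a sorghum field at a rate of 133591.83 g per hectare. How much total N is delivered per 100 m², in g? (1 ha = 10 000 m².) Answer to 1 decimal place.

213.7 g N per hundred sq m

nitrogen per hectare = 133591.83 × 16% = 21374.7 g.
Convert to per 100 m²: 21374.7 × 0.01 = 213.747 g.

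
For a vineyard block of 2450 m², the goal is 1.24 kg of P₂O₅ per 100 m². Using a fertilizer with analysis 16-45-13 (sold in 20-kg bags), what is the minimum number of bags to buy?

Product per 100 m² = 1.24 / 45% = 2.75556 kg.
Total product = 2.75556 × 2450 / 100 = 67.5111 kg.
Bags = ⌈67.5111 / 20⌉ = 4.

4 bags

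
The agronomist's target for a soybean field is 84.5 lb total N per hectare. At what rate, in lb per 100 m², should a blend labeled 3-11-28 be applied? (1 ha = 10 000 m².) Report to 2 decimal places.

28.17 lb of product per hundred sq m

Product per hectare = 84.5 / 3% = 2816.67 lb.
Convert to per 100 m²: 2816.67 × 0.01 = 28.1667 lb.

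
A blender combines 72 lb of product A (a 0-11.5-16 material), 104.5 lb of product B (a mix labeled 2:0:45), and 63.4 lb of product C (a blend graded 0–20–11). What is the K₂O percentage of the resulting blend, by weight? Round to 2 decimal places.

27.31% K₂O

Total mass = 72 + 104.5 + 63.4 = 239.9 lb.
K₂O mass = 16%×72 + 45%×104.5 + 11%×63.4 = 65.519 lb.
% K₂O = 65.519 / 239.9 = 27.311%.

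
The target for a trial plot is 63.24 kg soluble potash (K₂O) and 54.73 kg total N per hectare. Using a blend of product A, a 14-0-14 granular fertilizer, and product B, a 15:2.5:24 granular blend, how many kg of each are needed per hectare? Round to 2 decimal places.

289.62 kg product A, 94.56 kg product B

Let a = kg of product A, b = kg of product B (per hectare).
K₂O: 0.14·a + 0.24·b = 63.24
N: 0.14·a + 0.15·b = 54.73
Eliminate b: (row1) − 0.24/0.15·(row2) → -0.084·a = -24.328, so a = 289.619.
Then b = (54.73 − 0.14·289.619) / 0.15 = 94.5556.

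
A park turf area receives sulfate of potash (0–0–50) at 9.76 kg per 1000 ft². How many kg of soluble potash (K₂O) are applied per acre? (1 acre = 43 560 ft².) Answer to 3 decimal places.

K₂O per 1000 ft² = 9.76 × 50% = 4.88 kg.
Convert to per acre: 4.88 × 43.56 = 212.5728 kg.

212.573 kg K₂O per acre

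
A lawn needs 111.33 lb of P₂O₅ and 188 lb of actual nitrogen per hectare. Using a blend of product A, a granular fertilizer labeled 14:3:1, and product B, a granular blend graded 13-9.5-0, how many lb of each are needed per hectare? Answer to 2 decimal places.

With a, b = lb per hectare of product A and product B:
P₂O₅: 0.03·a + 0.095·b = 111.33
N: 0.14·a + 0.13·b = 188
From row1: a = (111.33 − 0.095·b) / 0.03.
Into row2: 0.14·(111.33 − 0.095·b)/0.03 + 0.13·b = 188 → b = 1058.106, a = 360.3298.

360.33 lb product A, 1058.11 lb product B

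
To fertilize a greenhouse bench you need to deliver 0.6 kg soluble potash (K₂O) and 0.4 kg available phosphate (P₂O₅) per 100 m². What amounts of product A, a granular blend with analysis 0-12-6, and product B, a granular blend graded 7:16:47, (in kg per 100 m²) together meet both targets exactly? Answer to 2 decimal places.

Let a = kg of product A, b = kg of product B (per 100 m²).
K₂O: 0.06·a + 0.47·b = 0.6
P₂O₅: 0.12·a + 0.16·b = 0.4
Eliminate a: (row1) − 0.06/0.12·(row2) → 0.39·b = 0.4, so b = 1.02564.
Back-substitute: a = (0.6 − 0.47·1.02564) / 0.06 = 1.96581.

1.97 kg product A, 1.03 kg product B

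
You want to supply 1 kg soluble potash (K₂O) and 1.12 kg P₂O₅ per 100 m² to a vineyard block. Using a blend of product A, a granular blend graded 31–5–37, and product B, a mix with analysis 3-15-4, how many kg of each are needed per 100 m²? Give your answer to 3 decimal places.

With a, b = kg per 100 m² of product A and product B:
K₂O: 0.37·a + 0.04·b = 1
P₂O₅: 0.05·a + 0.15·b = 1.12
From row1: a = (1 − 0.04·b) / 0.37.
Into row2: 0.05·(1 − 0.04·b)/0.37 + 0.15·b = 1.12 → b = 6.81121, a = 1.96636.

1.966 kg product A, 6.811 kg product B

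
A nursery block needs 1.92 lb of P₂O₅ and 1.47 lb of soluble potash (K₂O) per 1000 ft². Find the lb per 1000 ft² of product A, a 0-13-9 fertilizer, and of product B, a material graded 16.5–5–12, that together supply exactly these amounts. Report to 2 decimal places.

Per-1000 ft² balance (a = product A, b = product B):
P₂O₅: 0.13·a + 0.05·b = 1.92
K₂O: 0.09·a + 0.12·b = 1.47
Eliminate b: (row1) − 0.05/0.12·(row2) → 0.0925·a = 1.3075, so a = 14.1351.
Then b = (1.47 − 0.09·14.1351) / 0.12 = 1.64865.

14.14 lb product A, 1.65 lb product B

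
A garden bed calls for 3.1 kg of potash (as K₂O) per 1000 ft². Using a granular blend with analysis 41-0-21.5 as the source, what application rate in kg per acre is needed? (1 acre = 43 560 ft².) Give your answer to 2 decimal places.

Product per 1000 ft² = 3.1 / 21.5% = 14.4186 kg.
Convert to per acre: 14.4186 × 43.56 = 628.074 kg.

628.07 kg of product per acre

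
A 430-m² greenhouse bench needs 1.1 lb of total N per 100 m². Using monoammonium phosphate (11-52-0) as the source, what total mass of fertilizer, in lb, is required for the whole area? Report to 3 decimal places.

Product per 100 m² = 1.1 / 11% = 10 lb.
Total product = 10 × 430 / 100 = 43 lb.

43.000 lb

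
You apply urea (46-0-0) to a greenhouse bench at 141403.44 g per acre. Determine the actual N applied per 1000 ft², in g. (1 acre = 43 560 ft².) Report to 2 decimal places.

1493.24 g N per thousand sq ft

nitrogen per acre = 141403.44 × 46% = 65045.6 g.
Convert to per 1000 ft²: 65045.6 × 0.0229568 = 1493.241 g.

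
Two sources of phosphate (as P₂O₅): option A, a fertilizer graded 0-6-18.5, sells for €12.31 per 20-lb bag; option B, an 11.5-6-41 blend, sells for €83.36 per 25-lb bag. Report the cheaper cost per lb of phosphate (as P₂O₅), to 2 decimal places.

option A: P₂O₅ per bag = 20 × 6% = 1.2 lb; cost = 12.31 / 1.2 = €10.2583/lb P₂O₅.
option B: P₂O₅ per bag = 25 × 6% = 1.5 lb; cost = 83.36 / 1.5 = €55.5733/lb P₂O₅.
option A is cheaper.

€10.26 per lb P₂O₅ (option A)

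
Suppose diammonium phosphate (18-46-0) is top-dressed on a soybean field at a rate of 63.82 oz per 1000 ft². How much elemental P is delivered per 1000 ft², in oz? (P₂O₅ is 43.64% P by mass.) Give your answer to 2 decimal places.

12.81 oz P per thousand sq ft

P₂O₅ per 1000 ft² = 63.82 × 46% = 29.3572 oz.
Elemental P = 29.3572 × 0.4364 = 12.8115 oz per 1000 ft².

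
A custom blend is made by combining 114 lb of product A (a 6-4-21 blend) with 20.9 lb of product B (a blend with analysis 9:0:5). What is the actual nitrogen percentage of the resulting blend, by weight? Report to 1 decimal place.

Total mass = 114 + 20.9 = 134.9 lb.
N mass = 6%×114 + 9%×20.9 = 8.721 lb.
% N = 8.721 / 134.9 = 6.46479%.

6.5% N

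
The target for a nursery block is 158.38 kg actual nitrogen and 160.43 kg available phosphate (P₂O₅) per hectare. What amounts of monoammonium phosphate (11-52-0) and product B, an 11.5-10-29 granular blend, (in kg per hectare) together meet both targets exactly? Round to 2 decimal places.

Per-hectare balance (a = monoammonium phosphate, b = product B):
N: 0.11·a + 0.115·b = 158.38
P₂O₅: 0.52·a + 0.1·b = 160.43
From row1: a = (158.38 − 0.115·b) / 0.11.
Into row2: 0.52·(158.38 − 0.115·b)/0.11 + 0.1·b = 160.43 → b = 1326.031, a = 53.5133.

53.51 kg monoammonium phosphate, 1326.03 kg product B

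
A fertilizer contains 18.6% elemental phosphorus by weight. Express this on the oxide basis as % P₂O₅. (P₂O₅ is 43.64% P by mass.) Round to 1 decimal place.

%P₂O₅ = 18.6 / 0.4364 = 42.6214%.

42.6% P₂O₅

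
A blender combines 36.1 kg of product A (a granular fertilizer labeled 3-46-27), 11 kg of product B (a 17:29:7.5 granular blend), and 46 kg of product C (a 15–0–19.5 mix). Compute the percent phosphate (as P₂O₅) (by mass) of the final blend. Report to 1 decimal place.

21.3% P₂O₅

Total mass = 36.1 + 11 + 46 = 93.1 kg.
P₂O₅ mass = 46%×36.1 + 29%×11 + 0%×46 = 19.796 kg.
% P₂O₅ = 19.796 / 93.1 = 21.2632%.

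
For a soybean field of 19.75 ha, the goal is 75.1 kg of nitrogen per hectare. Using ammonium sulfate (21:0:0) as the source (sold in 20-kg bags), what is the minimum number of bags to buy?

354 bags

Product per hectare = 75.1 / 21% = 357.619 kg.
Total product = 357.619 × 19.75 = 7062.98 kg.
Bags = ⌈7062.98 / 20⌉ = 354.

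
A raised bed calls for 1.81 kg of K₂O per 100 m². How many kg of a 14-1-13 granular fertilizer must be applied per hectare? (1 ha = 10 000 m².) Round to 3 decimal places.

Product per 100 m² = 1.81 / 13% = 13.9231 kg.
Convert to per hectare: 13.9231 × 100 = 1392.3077 kg.

1392.308 kg of product per hectare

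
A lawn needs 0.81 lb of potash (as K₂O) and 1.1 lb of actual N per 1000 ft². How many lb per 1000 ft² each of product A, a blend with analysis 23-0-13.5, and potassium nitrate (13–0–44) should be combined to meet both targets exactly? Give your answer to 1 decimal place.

Per-1000 ft² balance (a = product A, b = potassium nitrate):
K₂O: 0.135·a + 0.44·b = 0.81
N: 0.23·a + 0.13·b = 1.1
From row1: a = (0.81 − 0.44·b) / 0.135.
Into row2: 0.23·(0.81 − 0.44·b)/0.135 + 0.13·b = 1.1 → b = 0.451883, a = 4.5272.

4.5 lb product A, 0.5 lb potassium nitrate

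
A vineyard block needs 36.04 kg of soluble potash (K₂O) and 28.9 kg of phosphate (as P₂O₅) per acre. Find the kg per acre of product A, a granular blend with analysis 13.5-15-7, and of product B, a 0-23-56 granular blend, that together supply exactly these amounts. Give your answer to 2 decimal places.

With a, b = kg per acre of product A and product B:
K₂O: 0.07·a + 0.56·b = 36.04
P₂O₅: 0.15·a + 0.23·b = 28.9
Eliminate a: (row1) − 0.07/0.15·(row2) → 0.452667·b = 22.5533, so b = 49.8233.
Back-substitute: a = (36.04 − 0.56·49.8233) / 0.07 = 116.271.

116.27 kg product A, 49.82 kg product B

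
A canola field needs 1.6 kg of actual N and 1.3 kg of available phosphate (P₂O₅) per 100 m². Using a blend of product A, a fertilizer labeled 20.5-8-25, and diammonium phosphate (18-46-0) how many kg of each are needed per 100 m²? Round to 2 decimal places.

Per-100 m² balance (a = product A, b = diammonium phosphate):
N: 0.205·a + 0.18·b = 1.6
P₂O₅: 0.08·a + 0.46·b = 1.3
From row1: a = (1.6 − 0.18·b) / 0.205.
Into row2: 0.08·(1.6 − 0.18·b)/0.205 + 0.46·b = 1.3 → b = 1.73342, a = 6.28285.

6.28 kg product A, 1.73 kg diammonium phosphate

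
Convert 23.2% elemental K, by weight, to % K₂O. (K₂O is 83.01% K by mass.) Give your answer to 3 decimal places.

%K₂O = 23.2 / 0.8301 = 27.9484%.

27.948% K₂O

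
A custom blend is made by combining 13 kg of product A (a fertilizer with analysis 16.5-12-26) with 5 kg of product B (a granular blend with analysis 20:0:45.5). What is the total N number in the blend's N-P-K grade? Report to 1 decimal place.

17.5% N

Total mass = 13 + 5 = 18 kg.
N mass = 16.5%×13 + 20%×5 = 3.145 kg.
% N = 3.145 / 18 = 17.4722%.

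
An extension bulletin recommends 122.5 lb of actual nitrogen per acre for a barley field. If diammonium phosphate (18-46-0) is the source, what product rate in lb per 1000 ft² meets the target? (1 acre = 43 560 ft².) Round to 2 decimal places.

15.62 lb of product per thousand sq ft

Product per acre = 122.5 / 18% = 680.556 lb.
Convert to per 1000 ft²: 680.556 × 0.0229568 = 15.6234 lb.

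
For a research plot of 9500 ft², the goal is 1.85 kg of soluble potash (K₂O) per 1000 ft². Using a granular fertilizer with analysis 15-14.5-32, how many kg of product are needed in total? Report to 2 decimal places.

54.92 kg

Product per 1000 ft² = 1.85 / 32% = 5.78125 kg.
Total product = 5.78125 × 9500 / 1000 = 54.9219 kg.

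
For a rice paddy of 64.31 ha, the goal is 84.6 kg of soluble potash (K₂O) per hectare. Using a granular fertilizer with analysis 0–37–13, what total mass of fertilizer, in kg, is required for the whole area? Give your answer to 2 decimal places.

Product per hectare = 84.6 / 13% = 650.769 kg.
Total product = 650.769 × 64.31 = 41850.969 kg.

41850.97 kg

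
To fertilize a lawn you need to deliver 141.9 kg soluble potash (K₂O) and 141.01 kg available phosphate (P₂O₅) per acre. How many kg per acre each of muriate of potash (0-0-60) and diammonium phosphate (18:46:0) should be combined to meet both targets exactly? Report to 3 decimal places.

236.500 kg muriate of potash, 306.543 kg diammonium phosphate

Per-acre balance (a = muriate of potash, b = diammonium phosphate):
K₂O: 0.6·a + 0·b = 141.9
P₂O₅: 0·a + 0.46·b = 141.01
Solving simultaneously: a = 236.5, b = 306.54348.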